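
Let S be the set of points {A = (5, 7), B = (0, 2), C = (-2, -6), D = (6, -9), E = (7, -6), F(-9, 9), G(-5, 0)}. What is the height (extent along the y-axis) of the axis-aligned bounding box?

18

max y = 9, min y = -9, so height = 18.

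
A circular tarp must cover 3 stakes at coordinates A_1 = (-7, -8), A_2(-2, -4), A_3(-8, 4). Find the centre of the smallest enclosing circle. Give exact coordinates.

Side lengths²: A_1A_2² = 41, A_1A_3² = 145, A_2A_3² = 100.
Since A_1A_3² = 145 ≥ 100 + 41 = 141, the angle opposite A_1A_3 is not acute, so the smallest enclosing circle has A_1A_3 as diameter.
Centre = midpoint of A_1A_3 = (-7.5, -2), r² = 145/4 = 36.25.
Centre = (-7.5, -2).

(-7.5, -2)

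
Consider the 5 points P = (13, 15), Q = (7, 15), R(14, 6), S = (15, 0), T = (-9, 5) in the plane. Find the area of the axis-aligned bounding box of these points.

x ranges over [-9, 15], width 24.
y ranges over [0, 15], height 15.
Area = 24 × 15 = 360.

360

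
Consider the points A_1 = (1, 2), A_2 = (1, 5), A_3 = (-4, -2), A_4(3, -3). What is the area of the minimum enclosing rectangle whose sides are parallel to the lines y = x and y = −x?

In coordinates u = x + y, v = x − y the rectangle is axis-aligned; the map (x,y)→(u,v) scales areas by 2.
u-values: 3, 6, -6, 0; range = 6 − (-6) = 12.
v-values: -1, -4, -2, 6; range = 6 − (-4) = 10.
Area = (12 × 10) / 2 = 60.

60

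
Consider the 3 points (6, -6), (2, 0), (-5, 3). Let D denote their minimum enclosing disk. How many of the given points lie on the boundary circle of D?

Call the three points A, B, C in the order given.
Side lengths²: AB² = 52, AC² = 202, BC² = 58.
Since AC² = 202 ≥ 58 + 52 = 110, the angle opposite AC is not acute, so the smallest enclosing circle has AC as diameter.
Centre = midpoint of AC = (0.5, -1.5), r² = 202/4 = 50.5.
The points at distance exactly r from the centre are (6, -6), (-5, 3) — 2 points.

2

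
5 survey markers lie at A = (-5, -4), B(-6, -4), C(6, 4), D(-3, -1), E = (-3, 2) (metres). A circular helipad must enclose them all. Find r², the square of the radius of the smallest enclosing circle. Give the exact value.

52

By Welzl's lemma the MEC is supported by two points (diametrically opposite) or three points (on a circumcircle).
The farthest pair is B–C with squared distance 208. The circle on this segment as diameter has centre (0, 0) and r² = 208/4 = 52.
Check A: distance² to centre = 41 ≤ 52, so it lies inside.
All remaining points lie in this disk, and no smaller disk contains both endpoints, so this is the minimum enclosing circle.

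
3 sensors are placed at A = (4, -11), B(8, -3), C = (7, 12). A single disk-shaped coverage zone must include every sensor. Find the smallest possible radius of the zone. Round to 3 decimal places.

11.597

Side lengths²: AB² = 80, AC² = 538, BC² = 226.
Since AC² = 538 ≥ 226 + 80 = 306, the angle opposite AC is not acute, so the smallest enclosing circle has AC as diameter.
Centre = midpoint of AC = (5.5, 0.5), r² = 538/4 = 134.5.
r = √(134.5) ≈ 11.597.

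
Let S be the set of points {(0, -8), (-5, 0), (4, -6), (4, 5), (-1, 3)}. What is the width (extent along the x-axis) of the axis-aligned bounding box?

max x = 4, min x = -5, so width = 9.

9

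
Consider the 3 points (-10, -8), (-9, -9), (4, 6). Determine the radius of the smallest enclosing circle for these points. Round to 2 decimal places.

Call the three points A, B, C in the order given.
Side lengths²: AB² = 2, AC² = 392, BC² = 394.
Since BC² = 394 ≥ 392 + 2 = 394, the angle opposite BC is not acute, so the smallest enclosing circle has BC as diameter.
Centre = midpoint of BC = (-2.5, -1.5), r² = 394/4 = 98.5.
r = √(98.5) ≈ 9.92.

9.92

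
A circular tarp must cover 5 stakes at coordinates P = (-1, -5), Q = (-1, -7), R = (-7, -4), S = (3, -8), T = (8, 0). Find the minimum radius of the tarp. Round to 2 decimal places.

7.76

A smallest enclosing disk is always determined by at most three of the input points on its boundary.
The farthest pair is R–T with squared distance 241. The circle on this segment as diameter has centre (0.5, -2) and r² = 241/4 = 60.25.
Check P: distance² to centre = 11.25 ≤ 60.25, so it lies inside.
All remaining points lie in this disk, and no smaller disk contains both endpoints, so this is the minimum enclosing circle.
r = √(60.25) ≈ 7.76.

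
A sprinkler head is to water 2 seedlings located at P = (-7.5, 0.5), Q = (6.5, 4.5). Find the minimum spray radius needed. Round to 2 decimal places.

7.28

The smallest circle enclosing two points has them as diameter endpoints.
Centre = midpoint = (-0.5, 2.5); r² = |PQ|²/4 = 212/4 = 53.
r = √53 ≈ 7.28.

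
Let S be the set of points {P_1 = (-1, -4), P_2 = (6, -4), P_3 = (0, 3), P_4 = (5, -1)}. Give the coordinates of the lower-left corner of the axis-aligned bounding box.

(-1, -4)

x-range [-1, 6], y-range [-4, 3].
The lower-left corner is (-1, -4).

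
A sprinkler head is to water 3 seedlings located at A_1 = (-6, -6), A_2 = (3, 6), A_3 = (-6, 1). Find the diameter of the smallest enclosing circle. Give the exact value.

15

Side lengths²: A_1A_2² = 225, A_1A_3² = 49, A_2A_3² = 106.
Since A_1A_2² = 225 ≥ 106 + 49 = 155, the angle opposite A_1A_2 is not acute, so the smallest enclosing circle has A_1A_2 as diameter.
Centre = midpoint of A_1A_2 = (-1.5, 0), r² = 225/4 = 56.25.
Diameter = 2r = 2√(56.25) = 15.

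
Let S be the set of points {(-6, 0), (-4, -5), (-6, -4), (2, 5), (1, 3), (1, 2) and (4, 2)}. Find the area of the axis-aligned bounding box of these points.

x ranges over [-6, 4], width 10.
y ranges over [-5, 5], height 10.
Area = 10 × 10 = 100.

100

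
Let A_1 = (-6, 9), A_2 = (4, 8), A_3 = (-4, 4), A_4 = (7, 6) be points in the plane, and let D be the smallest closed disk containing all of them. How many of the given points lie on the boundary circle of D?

2

The farthest pair is A_1–A_4 with squared distance 178. The circle on this segment as diameter has centre (0.5, 7.5) and r² = 178/4 = 44.5.
Check A_2: distance² to centre = 12.5 ≤ 44.5, so it lies inside.
All remaining points lie in this disk, and no smaller disk contains both endpoints, so this is the minimum enclosing circle.
The points at distance exactly r from the centre are A_1, A_4 — 2 points.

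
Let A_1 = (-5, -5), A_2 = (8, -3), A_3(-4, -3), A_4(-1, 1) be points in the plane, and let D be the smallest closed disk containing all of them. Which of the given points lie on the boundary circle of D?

By Welzl's lemma the MEC is supported by two points (diametrically opposite) or three points (on a circumcircle).
The farthest pair is A_1–A_2 with squared distance 173. The circle on this segment as diameter has centre (1.5, -4) and r² = 173/4 = 43.25.
Check A_3: distance² to centre = 31.25 ≤ 43.25, so it lies inside.
All remaining points lie in this disk, and no smaller disk contains both endpoints, so this is the minimum enclosing circle.
The points at distance exactly r from the centre are A_1, A_2 — 2 points.

A_1, A_2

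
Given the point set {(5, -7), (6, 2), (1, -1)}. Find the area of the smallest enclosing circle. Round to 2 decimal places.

64.55

Call the three points A, B, C in the order given.
Side lengths²: AB² = 82, AC² = 52, BC² = 34.
Since AB² = 82 < 52 + 34 = 86, the triangle is acute, so the smallest enclosing circle is the circumcircle.
Circumcentre = (37/7, -52/21), r² = 9061/441.
Area = π·r² = π·9061/441 ≈ 64.55.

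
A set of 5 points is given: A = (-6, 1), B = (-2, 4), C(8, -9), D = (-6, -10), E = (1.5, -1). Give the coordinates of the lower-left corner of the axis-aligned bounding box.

x-range [-6, 8], y-range [-10, 4].
The lower-left corner is (-6, -10).

(-6, -10)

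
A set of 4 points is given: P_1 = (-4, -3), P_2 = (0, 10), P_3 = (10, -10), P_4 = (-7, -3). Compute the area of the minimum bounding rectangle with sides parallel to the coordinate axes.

340

x ranges over [-7, 10], width 17.
y ranges over [-10, 10], height 20.
Area = 17 × 20 = 340.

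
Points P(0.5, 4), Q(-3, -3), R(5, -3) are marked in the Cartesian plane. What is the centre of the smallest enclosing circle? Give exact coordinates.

Side lengths²: PQ² = 61.25, PR² = 69.25, QR² = 64.
Since PR² = 69.25 < 64 + 61.25 = 125.25, the triangle is acute, so the smallest enclosing circle is the circumcircle.
Circumcentre = (1, -0.625), r² = 21.640625.
Centre = (1, -0.625).

(1, -0.625)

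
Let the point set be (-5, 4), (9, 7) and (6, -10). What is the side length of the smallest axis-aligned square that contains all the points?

17

The bounding box has width 14 and height 17.
An axis-aligned square enclosing the set must have side ≥ max(width, height).
So the minimum side is max(14, 17) = 17.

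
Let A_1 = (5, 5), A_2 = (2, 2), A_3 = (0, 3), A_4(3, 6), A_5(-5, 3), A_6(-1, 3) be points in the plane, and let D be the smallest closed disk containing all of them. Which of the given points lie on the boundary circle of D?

A_1, A_5

By Welzl's lemma the MEC is supported by two points (diametrically opposite) or three points (on a circumcircle).
The farthest pair is A_1–A_5 with squared distance 104. The circle on this segment as diameter has centre (0, 4) and r² = 104/4 = 26.
Check A_2: distance² to centre = 8 ≤ 26, so it lies inside.
All remaining points lie in this disk, and no smaller disk contains both endpoints, so this is the minimum enclosing circle.
The points at distance exactly r from the centre are A_1, A_5 — 2 points.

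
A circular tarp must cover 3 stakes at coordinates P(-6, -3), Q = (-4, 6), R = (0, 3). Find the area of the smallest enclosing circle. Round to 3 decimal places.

68.121

Side lengths²: PQ² = 85, PR² = 72, QR² = 25.
Since PQ² = 85 < 72 + 25 = 97, the triangle is acute, so the smallest enclosing circle is the circumcircle.
Circumcentre = (-61/14, 19/14), r² = 2125/98.
Area = π·r² = π·2125/98 ≈ 68.121.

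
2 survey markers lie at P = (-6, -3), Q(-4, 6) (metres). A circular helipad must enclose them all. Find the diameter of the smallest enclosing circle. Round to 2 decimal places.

The smallest circle enclosing two points has them as diameter endpoints.
Centre = midpoint = (-5, 1.5); r² = |PQ|²/4 = 85/4 = 21.25.
Diameter = 2r = 2√(21.25) ≈ 9.22.

9.22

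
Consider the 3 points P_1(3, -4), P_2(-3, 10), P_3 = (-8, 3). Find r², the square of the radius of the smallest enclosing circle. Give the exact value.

Side lengths²: P_1P_2² = 232, P_1P_3² = 170, P_2P_3² = 74.
Since P_1P_2² = 232 < 170 + 74 = 244, the triangle is acute, so the smallest enclosing circle is the circumcircle.
Circumcentre = (-0.375, 159/56), r² = 91205/1568.

91205/1568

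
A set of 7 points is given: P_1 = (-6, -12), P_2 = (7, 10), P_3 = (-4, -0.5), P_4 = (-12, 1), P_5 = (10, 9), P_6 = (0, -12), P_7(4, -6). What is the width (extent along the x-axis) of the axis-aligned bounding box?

22

max x = 10, min x = -12, so width = 22.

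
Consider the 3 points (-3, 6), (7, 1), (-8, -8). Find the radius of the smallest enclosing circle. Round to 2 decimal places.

Call the three points A, B, C in the order given.
Side lengths²: AB² = 125, AC² = 221, BC² = 306.
Since BC² = 306 < 221 + 125 = 346, the triangle is acute, so the smallest enclosing circle is the circumcircle.
Circumcentre = (-23/22, -57/22), r² = 18785/242.
r = √(18785/242) ≈ 8.81.

8.81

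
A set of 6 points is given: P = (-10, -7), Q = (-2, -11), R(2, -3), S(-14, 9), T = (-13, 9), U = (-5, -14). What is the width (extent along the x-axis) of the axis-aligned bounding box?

16

max x = 2, min x = -14, so width = 16.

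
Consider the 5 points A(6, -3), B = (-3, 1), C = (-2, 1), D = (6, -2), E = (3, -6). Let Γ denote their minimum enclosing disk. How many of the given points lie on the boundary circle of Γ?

By Welzl's lemma the MEC is supported by two points (diametrically opposite) or three points (on a circumcircle).
The minimum enclosing circle is determined by three boundary points: A, B, E.
Their circumcentre is (35/26, -35/26) with r² = 8245/338.
The farthest remaining point D is at distance² 7465/338 ≤ 8245/338.
The points at distance exactly r from the centre are A, B, E — 3 points.

3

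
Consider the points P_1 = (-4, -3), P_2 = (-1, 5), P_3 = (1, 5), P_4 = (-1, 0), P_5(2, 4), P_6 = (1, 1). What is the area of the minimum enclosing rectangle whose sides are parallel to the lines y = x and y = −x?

39

In coordinates u = x + y, v = x − y the rectangle is axis-aligned; the map (x,y)→(u,v) scales areas by 2.
u-values: -7, 4, 6, -1, 6, 2; range = 6 − (-7) = 13.
v-values: -1, -6, -4, -1, -2, 0; range = 0 − (-6) = 6.
Area = (13 × 6) / 2 = 39.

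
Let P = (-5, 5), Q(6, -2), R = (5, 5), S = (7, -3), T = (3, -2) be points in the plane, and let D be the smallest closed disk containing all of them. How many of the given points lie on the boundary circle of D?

2

By Welzl's lemma the MEC is supported by two points (diametrically opposite) or three points (on a circumcircle).
The farthest pair is P–S with squared distance 208. The circle on this segment as diameter has centre (1, 1) and r² = 208/4 = 52.
Check Q: distance² to centre = 34 ≤ 52, so it lies inside.
All remaining points lie in this disk, and no smaller disk contains both endpoints, so this is the minimum enclosing circle.
The points at distance exactly r from the centre are P, S — 2 points.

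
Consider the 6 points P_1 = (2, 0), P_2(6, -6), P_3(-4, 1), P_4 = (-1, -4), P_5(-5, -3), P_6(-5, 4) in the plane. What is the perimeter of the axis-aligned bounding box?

42

Width = max x − min x = 6 − (-5) = 11.
Height = max y − min y = 4 − (-6) = 10.
Perimeter = 2(11 + 10) = 42.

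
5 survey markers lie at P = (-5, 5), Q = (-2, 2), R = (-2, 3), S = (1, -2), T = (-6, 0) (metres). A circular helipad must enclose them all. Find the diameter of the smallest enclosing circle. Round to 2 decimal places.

9.22

The farthest pair is P–S with squared distance 85. The circle on this segment as diameter has centre (-2, 1.5) and r² = 85/4 = 21.25.
Check Q: distance² to centre = 0.25 ≤ 21.25, so it lies inside.
All remaining points lie in this disk, and no smaller disk contains both endpoints, so this is the minimum enclosing circle.
Diameter = 2r = 2√(21.25) ≈ 9.22.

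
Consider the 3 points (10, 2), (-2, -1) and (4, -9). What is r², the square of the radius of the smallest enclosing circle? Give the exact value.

66725/1444

Call the three points A, B, C in the order given.
Side lengths²: AB² = 153, AC² = 157, BC² = 100.
Since AC² = 157 < 153 + 100 = 253, the triangle is acute, so the smallest enclosing circle is the circumcircle.
Circumcentre = (89/19, -85/38), r² = 66725/1444.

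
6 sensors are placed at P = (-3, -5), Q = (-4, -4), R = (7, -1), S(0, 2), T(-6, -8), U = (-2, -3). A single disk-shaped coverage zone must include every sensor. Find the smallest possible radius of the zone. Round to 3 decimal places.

7.382

By Welzl's lemma the MEC is supported by two points (diametrically opposite) or three points (on a circumcircle).
The farthest pair is R–T with squared distance 218. The circle on this segment as diameter has centre (0.5, -4.5) and r² = 218/4 = 54.5.
Check P: distance² to centre = 12.5 ≤ 54.5, so it lies inside.
All remaining points lie in this disk, and no smaller disk contains both endpoints, so this is the minimum enclosing circle.
r = √(54.5) ≈ 7.382.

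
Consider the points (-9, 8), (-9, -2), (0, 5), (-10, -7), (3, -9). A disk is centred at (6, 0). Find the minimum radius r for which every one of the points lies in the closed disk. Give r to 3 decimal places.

17.464

The required radius is the distance from (6, 0) to the farthest point.
Squared distances: 289, 229, 61, 305, 90.
Maximum is 305, attained at (-10, -7).
r = √305 ≈ 17.464.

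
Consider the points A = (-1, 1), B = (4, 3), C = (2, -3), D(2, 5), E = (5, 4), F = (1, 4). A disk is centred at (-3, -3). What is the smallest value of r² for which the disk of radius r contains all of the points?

The required radius is the distance from (-3, -3) to the farthest point.
Squared distances: 20, 85, 25, 89, 113, 65.
Maximum is 113, attained at E.

113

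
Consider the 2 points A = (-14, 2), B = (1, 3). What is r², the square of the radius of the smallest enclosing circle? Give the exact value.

56.5

The smallest circle enclosing two points has them as diameter endpoints.
Centre = midpoint = (-6.5, 2.5); r² = |AB|²/4 = 226/4 = 56.5.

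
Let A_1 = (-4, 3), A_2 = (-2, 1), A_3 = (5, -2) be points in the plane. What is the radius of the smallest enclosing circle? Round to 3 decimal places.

Side lengths²: A_1A_2² = 8, A_1A_3² = 106, A_2A_3² = 58.
Since A_1A_3² = 106 ≥ 58 + 8 = 66, the angle opposite A_1A_3 is not acute, so the smallest enclosing circle has A_1A_3 as diameter.
Centre = midpoint of A_1A_3 = (0.5, 0.5), r² = 106/4 = 26.5.
r = √(26.5) ≈ 5.148.

5.148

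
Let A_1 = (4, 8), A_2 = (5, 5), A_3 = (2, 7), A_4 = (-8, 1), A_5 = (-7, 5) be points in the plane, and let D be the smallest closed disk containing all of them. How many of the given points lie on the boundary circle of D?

3

The minimum enclosing circle of a finite set is fixed by two of the points (as a diameter) or three (as a circumcircle).
The minimum enclosing circle is determined by three boundary points: A_1, A_2, A_4.
Their circumcentre is (-165/86, 375/86) with r² = 178525/3698.
The farthest remaining point A_5 is at distance² 96997/3698 ≤ 178525/3698.
The points at distance exactly r from the centre are A_1, A_2, A_4 — 3 points.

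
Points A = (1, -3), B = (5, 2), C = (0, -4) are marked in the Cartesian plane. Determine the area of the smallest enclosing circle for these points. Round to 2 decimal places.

47.91

Side lengths²: AB² = 41, AC² = 2, BC² = 61.
Since BC² = 61 ≥ 41 + 2 = 43, the angle opposite BC is not acute, so the smallest enclosing circle has BC as diameter.
Centre = midpoint of BC = (2.5, -1), r² = 61/4 = 15.25.
Area = π·r² = π·15.25 ≈ 47.91.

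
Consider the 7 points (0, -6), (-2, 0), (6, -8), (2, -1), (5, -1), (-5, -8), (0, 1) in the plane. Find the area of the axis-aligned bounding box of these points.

x ranges over [-5, 6], width 11.
y ranges over [-8, 1], height 9.
Area = 11 × 9 = 99.

99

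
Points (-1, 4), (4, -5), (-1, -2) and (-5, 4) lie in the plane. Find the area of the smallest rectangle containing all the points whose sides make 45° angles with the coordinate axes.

54

In coordinates u = x + y, v = x − y the rectangle is axis-aligned; the map (x,y)→(u,v) scales areas by 2.
u-values: 3, -1, -3, -1; range = 3 − (-3) = 6.
v-values: -5, 9, 1, -9; range = 9 − (-9) = 18.
Area = (6 × 18) / 2 = 54.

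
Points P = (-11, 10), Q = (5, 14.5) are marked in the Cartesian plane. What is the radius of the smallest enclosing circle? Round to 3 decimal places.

The smallest circle enclosing two points has them as diameter endpoints.
Centre = midpoint = (-3, 12.25); r² = |PQ|²/4 = 276.25/4 = 69.0625.
r = √(69.0625) ≈ 8.310.

8.310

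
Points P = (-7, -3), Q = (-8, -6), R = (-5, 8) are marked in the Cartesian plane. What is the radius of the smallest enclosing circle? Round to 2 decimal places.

7.16

Side lengths²: PQ² = 10, PR² = 125, QR² = 205.
Since QR² = 205 ≥ 125 + 10 = 135, the angle opposite QR is not acute, so the smallest enclosing circle has QR as diameter.
Centre = midpoint of QR = (-6.5, 1), r² = 205/4 = 51.25.
r = √(51.25) ≈ 7.16.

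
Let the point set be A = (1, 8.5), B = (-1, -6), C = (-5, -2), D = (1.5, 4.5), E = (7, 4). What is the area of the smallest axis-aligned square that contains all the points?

The bounding box has width 12 and height 14.5.
An axis-aligned square enclosing the set must have side ≥ max(width, height).
So the minimum side is max(12, 14.5) = 14.5.
Area = 14.5² = 210.25.

210.25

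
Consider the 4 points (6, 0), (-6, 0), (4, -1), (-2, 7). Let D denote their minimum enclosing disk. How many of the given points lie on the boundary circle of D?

3

The minimum enclosing circle of a finite set is fixed by two of the points (as a diameter) or three (as a circumcircle).
The minimum enclosing circle is determined by three boundary points: (6, 0), (-6, 0), (-2, 7).
Their circumcentre is (0, 17/14) with r² = 7345/196.
The farthest remaining point (4, -1) is at distance² 4097/196 ≤ 7345/196.
The points at distance exactly r from the centre are (6, 0), (-6, 0), (-2, 7) — 3 points.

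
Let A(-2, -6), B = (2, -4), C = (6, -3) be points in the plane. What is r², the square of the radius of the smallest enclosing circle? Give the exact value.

Side lengths²: AB² = 20, AC² = 73, BC² = 17.
Since AC² = 73 ≥ 20 + 17 = 37, the angle opposite AC is not acute, so the smallest enclosing circle has AC as diameter.
Centre = midpoint of AC = (2, -4.5), r² = 73/4 = 18.25.

18.25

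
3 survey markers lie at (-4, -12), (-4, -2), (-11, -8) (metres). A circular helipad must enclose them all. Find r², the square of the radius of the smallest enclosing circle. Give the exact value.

5525/196

Call the three points A, B, C in the order given.
Side lengths²: AB² = 100, AC² = 65, BC² = 85.
Since AB² = 100 < 85 + 65 = 150, the triangle is acute, so the smallest enclosing circle is the circumcircle.
Circumcentre = (-81/14, -7), r² = 5525/196.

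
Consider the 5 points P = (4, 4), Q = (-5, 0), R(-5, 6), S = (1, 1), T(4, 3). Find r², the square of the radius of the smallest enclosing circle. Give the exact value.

The minimum enclosing circle is determined by three boundary points: P, Q, R.
Their circumcentre is (-17/18, 3) with r² = 8245/324.
The farthest remaining point T is at distance² 7921/324 ≤ 8245/324.

8245/324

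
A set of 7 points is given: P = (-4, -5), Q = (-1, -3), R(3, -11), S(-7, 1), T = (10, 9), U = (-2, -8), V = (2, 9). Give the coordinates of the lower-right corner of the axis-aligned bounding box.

(10, -11)

x-range [-7, 10], y-range [-11, 9].
The lower-right corner is (10, -11).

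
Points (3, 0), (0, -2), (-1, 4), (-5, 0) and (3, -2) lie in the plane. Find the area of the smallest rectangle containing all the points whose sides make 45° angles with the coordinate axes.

40

In coordinates u = x + y, v = x − y the rectangle is axis-aligned; the map (x,y)→(u,v) scales areas by 2.
u-values: 3, -2, 3, -5, 1; range = 3 − (-5) = 8.
v-values: 3, 2, -5, -5, 5; range = 5 − (-5) = 10.
Area = (8 × 10) / 2 = 40.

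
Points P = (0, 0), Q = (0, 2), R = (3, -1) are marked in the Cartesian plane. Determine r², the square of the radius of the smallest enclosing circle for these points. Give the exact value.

Side lengths²: PQ² = 4, PR² = 10, QR² = 18.
Since QR² = 18 ≥ 10 + 4 = 14, the angle opposite QR is not acute, so the smallest enclosing circle has QR as diameter.
Centre = midpoint of QR = (1.5, 0.5), r² = 18/4 = 4.5.

4.5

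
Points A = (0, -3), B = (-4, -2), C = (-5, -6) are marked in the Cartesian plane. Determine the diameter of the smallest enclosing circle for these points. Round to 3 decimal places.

Side lengths²: AB² = 17, AC² = 34, BC² = 17.
Since AC² = 34 ≥ 17 + 17 = 34, the angle opposite AC is not acute, so the smallest enclosing circle has AC as diameter.
Centre = midpoint of AC = (-2.5, -4.5), r² = 34/4 = 8.5.
Diameter = 2r = 2√(8.5) ≈ 5.831.

5.831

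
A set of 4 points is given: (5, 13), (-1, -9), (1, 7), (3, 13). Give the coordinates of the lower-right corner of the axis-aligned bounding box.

x-range [-1, 5], y-range [-9, 13].
The lower-right corner is (5, -9).

(5, -9)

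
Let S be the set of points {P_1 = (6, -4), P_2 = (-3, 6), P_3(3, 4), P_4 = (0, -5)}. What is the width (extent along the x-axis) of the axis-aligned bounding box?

9

max x = 6, min x = -3, so width = 9.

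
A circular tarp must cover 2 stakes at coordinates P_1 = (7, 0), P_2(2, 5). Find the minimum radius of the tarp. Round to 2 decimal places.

The smallest circle enclosing two points has them as diameter endpoints.
Centre = midpoint = (4.5, 2.5); r² = |P_1P_2|²/4 = 50/4 = 12.5.
r = √(12.5) ≈ 3.54.

3.54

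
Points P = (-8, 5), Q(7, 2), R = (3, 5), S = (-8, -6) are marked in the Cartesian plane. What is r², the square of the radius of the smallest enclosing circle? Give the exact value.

By Welzl's lemma the MEC is supported by two points (diametrically opposite) or three points (on a circumcircle).
The minimum enclosing circle is determined by three boundary points: P, Q, S.
Their circumcentre is (-1.3, -0.5) with r² = 75.14.
The farthest remaining point R is at distance² 48.74 ≤ 75.14.

75.14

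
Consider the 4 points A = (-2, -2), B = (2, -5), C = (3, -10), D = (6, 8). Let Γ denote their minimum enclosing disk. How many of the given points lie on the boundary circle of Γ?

2

The minimum enclosing circle of a finite set is fixed by two of the points (as a diameter) or three (as a circumcircle).
The farthest pair is C–D with squared distance 333. The circle on this segment as diameter has centre (4.5, -1) and r² = 333/4 = 83.25.
Check A: distance² to centre = 43.25 ≤ 83.25, so it lies inside.
All remaining points lie in this disk, and no smaller disk contains both endpoints, so this is the minimum enclosing circle.
The points at distance exactly r from the centre are C, D — 2 points.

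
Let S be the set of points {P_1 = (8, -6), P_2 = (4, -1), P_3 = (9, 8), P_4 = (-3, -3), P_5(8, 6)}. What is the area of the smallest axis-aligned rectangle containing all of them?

x ranges over [-3, 9], width 12.
y ranges over [-6, 8], height 14.
Area = 12 × 14 = 168.

168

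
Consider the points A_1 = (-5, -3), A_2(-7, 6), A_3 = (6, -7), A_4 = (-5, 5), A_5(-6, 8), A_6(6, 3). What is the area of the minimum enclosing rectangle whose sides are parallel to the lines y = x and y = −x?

229.5

In coordinates u = x + y, v = x − y the rectangle is axis-aligned; the map (x,y)→(u,v) scales areas by 2.
u-values: -8, -1, -1, 0, 2, 9; range = 9 − (-8) = 17.
v-values: -2, -13, 13, -10, -14, 3; range = 13 − (-14) = 27.
Area = (17 × 27) / 2 = 229.5.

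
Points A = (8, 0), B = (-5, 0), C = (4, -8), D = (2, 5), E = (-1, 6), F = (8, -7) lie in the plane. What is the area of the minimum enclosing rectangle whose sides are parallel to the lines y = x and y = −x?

In coordinates u = x + y, v = x − y the rectangle is axis-aligned; the map (x,y)→(u,v) scales areas by 2.
u-values: 8, -5, -4, 7, 5, 1; range = 8 − (-5) = 13.
v-values: 8, -5, 12, -3, -7, 15; range = 15 − (-7) = 22.
Area = (13 × 22) / 2 = 143.

143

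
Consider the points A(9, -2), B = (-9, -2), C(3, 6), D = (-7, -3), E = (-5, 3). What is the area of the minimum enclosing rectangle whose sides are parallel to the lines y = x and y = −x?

190

In coordinates u = x + y, v = x − y the rectangle is axis-aligned; the map (x,y)→(u,v) scales areas by 2.
u-values: 7, -11, 9, -10, -2; range = 9 − (-11) = 20.
v-values: 11, -7, -3, -4, -8; range = 11 − (-8) = 19.
Area = (20 × 19) / 2 = 190.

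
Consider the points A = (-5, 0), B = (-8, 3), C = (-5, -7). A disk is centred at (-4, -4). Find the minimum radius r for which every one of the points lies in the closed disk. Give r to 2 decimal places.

8.06

The required radius is the distance from (-4, -4) to the farthest point.
Squared distances: 17, 65, 10.
Maximum is 65, attained at B.
r = √65 ≈ 8.06.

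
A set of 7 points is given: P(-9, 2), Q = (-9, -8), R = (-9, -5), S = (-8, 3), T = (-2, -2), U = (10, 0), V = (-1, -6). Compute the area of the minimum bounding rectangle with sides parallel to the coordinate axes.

x ranges over [-9, 10], width 19.
y ranges over [-8, 3], height 11.
Area = 19 × 11 = 209.

209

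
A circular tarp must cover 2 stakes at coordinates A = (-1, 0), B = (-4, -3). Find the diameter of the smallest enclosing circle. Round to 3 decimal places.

4.243

The smallest circle enclosing two points has them as diameter endpoints.
Centre = midpoint = (-2.5, -1.5); r² = |AB|²/4 = 18/4 = 4.5.
Diameter = 2r = 2√(4.5) ≈ 4.243.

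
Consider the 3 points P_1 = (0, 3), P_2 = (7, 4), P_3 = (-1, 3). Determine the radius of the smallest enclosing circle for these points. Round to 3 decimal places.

4.031

Side lengths²: P_1P_2² = 50, P_1P_3² = 1, P_2P_3² = 65.
Since P_2P_3² = 65 ≥ 50 + 1 = 51, the angle opposite P_2P_3 is not acute, so the smallest enclosing circle has P_2P_3 as diameter.
Centre = midpoint of P_2P_3 = (3, 3.5), r² = 65/4 = 16.25.
r = √(16.25) ≈ 4.031.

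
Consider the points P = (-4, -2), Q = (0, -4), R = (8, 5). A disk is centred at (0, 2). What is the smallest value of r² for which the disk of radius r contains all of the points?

73

The required radius is the distance from (0, 2) to the farthest point.
Squared distances: 32, 36, 73.
Maximum is 73, attained at R.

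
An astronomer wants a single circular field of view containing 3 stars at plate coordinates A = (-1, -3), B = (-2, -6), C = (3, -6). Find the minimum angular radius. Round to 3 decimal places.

Side lengths²: AB² = 10, AC² = 25, BC² = 25.
Since BC² = 25 < 25 + 10 = 35, the triangle is acute, so the smallest enclosing circle is the circumcircle.
Circumcentre = (0.5, -31/6), r² = 125/18.
r = √(125/18) ≈ 2.635.

2.635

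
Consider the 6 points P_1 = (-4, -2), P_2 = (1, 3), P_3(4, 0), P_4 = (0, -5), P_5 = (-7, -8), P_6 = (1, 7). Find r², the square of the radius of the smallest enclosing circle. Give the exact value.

By Welzl's lemma the MEC is supported by two points (diametrically opposite) or three points (on a circumcircle).
The farthest pair is P_5–P_6 with squared distance 289. The circle on this segment as diameter has centre (-3, -0.5) and r² = 289/4 = 72.25.
Check P_1: distance² to centre = 3.25 ≤ 72.25, so it lies inside.
All remaining points lie in this disk, and no smaller disk contains both endpoints, so this is the minimum enclosing circle.

72.25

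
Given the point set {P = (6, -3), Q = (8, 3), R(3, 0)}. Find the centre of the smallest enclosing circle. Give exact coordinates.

(6.25, 0.25)

Side lengths²: PQ² = 40, PR² = 18, QR² = 34.
Since PQ² = 40 < 34 + 18 = 52, the triangle is acute, so the smallest enclosing circle is the circumcircle.
Circumcentre = (6.25, 0.25), r² = 10.625.
Centre = (6.25, 0.25).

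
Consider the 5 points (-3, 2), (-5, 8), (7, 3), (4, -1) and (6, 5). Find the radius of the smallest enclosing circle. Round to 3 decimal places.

6.566

By Welzl's lemma the MEC is supported by two points (diametrically opposite) or three points (on a circumcircle).
The minimum enclosing circle is determined by three boundary points: (-5, 8), (7, 3), (4, -1).
Their circumcentre is (9/14, 65/14) with r² = 4225/98.
The farthest remaining point (6, 5) is at distance² 2825/98 ≤ 4225/98.
r = √(4225/98) ≈ 6.566.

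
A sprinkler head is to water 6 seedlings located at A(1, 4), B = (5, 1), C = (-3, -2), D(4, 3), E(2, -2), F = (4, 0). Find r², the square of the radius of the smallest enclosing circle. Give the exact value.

13505/722

The minimum enclosing circle of a finite set is fixed by two of the points (as a diameter) or three (as a circumcircle).
The minimum enclosing circle is determined by three boundary points: B, C, D.
Their circumcentre is (29/38, 5/38) with r² = 13505/722.
The farthest remaining point A is at distance² 10845/722 ≤ 13505/722.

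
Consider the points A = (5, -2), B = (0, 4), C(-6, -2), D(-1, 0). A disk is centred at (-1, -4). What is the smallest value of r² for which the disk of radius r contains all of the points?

65

The required radius is the distance from (-1, -4) to the farthest point.
Squared distances: 40, 65, 29, 16.
Maximum is 65, attained at B.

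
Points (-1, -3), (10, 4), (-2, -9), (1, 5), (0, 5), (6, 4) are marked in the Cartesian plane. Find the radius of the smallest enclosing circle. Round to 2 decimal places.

The minimum enclosing circle of a finite set is fixed by two of the points (as a diameter) or three (as a circumcircle).
The farthest pair is (10, 4)–(-2, -9) with squared distance 313. The circle on this segment as diameter has centre (4, -2.5) and r² = 313/4 = 78.25.
Check (-1, -3): distance² to centre = 25.25 ≤ 78.25, so it lies inside.
All remaining points lie in this disk, and no smaller disk contains both endpoints, so this is the minimum enclosing circle.
r = √(78.25) ≈ 8.85.

8.85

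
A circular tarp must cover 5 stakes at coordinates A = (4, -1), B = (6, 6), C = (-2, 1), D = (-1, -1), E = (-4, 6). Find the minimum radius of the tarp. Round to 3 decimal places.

5.528

The minimum enclosing circle of a finite set is fixed by two of the points (as a diameter) or three (as a circumcircle).
The minimum enclosing circle is determined by three boundary points: A, B, E.
Their circumcentre is (1, 51/14) with r² = 5989/196.
The farthest remaining point D is at distance² 5009/196 ≤ 5989/196.
r = √(5989/196) ≈ 5.528.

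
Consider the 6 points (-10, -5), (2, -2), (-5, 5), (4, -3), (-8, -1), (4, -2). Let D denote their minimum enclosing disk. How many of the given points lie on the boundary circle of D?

The minimum enclosing circle is determined by three boundary points: (-10, -5), (-5, 5), (4, -3).
Their circumcentre is (-85/26, -55/26) with r² = 18125/338.
The farthest remaining point (4, -2) is at distance² 17865/338 ≤ 18125/338.
The points at distance exactly r from the centre are (-10, -5), (-5, 5), (4, -3) — 3 points.

3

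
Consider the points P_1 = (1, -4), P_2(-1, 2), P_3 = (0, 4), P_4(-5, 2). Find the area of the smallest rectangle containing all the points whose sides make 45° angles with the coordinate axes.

In coordinates u = x + y, v = x − y the rectangle is axis-aligned; the map (x,y)→(u,v) scales areas by 2.
u-values: -3, 1, 4, -3; range = 4 − (-3) = 7.
v-values: 5, -3, -4, -7; range = 5 − (-7) = 12.
Area = (7 × 12) / 2 = 42.

42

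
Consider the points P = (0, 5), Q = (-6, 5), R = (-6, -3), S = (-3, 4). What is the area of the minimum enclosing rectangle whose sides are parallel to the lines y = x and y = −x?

In coordinates u = x + y, v = x − y the rectangle is axis-aligned; the map (x,y)→(u,v) scales areas by 2.
u-values: 5, -1, -9, 1; range = 5 − (-9) = 14.
v-values: -5, -11, -3, -7; range = -3 − (-11) = 8.
Area = (14 × 8) / 2 = 56.

56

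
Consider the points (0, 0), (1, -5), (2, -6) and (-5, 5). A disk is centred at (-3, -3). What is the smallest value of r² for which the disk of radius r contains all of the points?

The required radius is the distance from (-3, -3) to the farthest point.
Squared distances: 18, 20, 34, 68.
Maximum is 68, attained at (-5, 5).

68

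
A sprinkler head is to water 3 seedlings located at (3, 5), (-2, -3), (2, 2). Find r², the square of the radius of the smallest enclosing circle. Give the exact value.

22.25

Call the three points A, B, C in the order given.
Side lengths²: AB² = 89, AC² = 10, BC² = 41.
Since AB² = 89 ≥ 41 + 10 = 51, the angle opposite AB is not acute, so the smallest enclosing circle has AB as diameter.
Centre = midpoint of AB = (0.5, 1), r² = 89/4 = 22.25.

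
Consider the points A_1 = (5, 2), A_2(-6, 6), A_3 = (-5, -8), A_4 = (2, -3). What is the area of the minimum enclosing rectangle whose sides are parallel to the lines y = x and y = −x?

In coordinates u = x + y, v = x − y the rectangle is axis-aligned; the map (x,y)→(u,v) scales areas by 2.
u-values: 7, 0, -13, -1; range = 7 − (-13) = 20.
v-values: 3, -12, 3, 5; range = 5 − (-12) = 17.
Area = (20 × 17) / 2 = 170.

170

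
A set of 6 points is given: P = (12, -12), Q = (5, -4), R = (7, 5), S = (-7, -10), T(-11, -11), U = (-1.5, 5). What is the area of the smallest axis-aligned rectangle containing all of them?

391

x ranges over [-11, 12], width 23.
y ranges over [-12, 5], height 17.
Area = 23 × 17 = 391.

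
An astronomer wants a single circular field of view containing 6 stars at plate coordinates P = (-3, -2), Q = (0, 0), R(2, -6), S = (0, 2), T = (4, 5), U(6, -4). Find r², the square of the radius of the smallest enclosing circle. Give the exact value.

The minimum enclosing circle of a finite set is fixed by two of the points (as a diameter) or three (as a circumcircle).
The minimum enclosing circle is determined by three boundary points: P, R, T.
Their circumcentre is (43/18, -7/18) with r² = 5125/162.
The farthest remaining point U is at distance² 4225/162 ≤ 5125/162.

5125/162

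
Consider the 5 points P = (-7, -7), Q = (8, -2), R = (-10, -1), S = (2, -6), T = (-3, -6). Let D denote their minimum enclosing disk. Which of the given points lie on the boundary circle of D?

Q, R

The minimum enclosing circle of a finite set is fixed by two of the points (as a diameter) or three (as a circumcircle).
The farthest pair is Q–R with squared distance 325. The circle on this segment as diameter has centre (-1, -1.5) and r² = 325/4 = 81.25.
Check P: distance² to centre = 66.25 ≤ 81.25, so it lies inside.
All remaining points lie in this disk, and no smaller disk contains both endpoints, so this is the minimum enclosing circle.
The points at distance exactly r from the centre are Q, R — 2 points.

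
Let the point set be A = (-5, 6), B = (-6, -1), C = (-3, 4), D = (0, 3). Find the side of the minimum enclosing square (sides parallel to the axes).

7

The bounding box has width 6 and height 7.
An axis-aligned square enclosing the set must have side ≥ max(width, height).
So the minimum side is max(6, 7) = 7.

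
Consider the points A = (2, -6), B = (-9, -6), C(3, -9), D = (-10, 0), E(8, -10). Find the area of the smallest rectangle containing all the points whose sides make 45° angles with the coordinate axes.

182

In coordinates u = x + y, v = x − y the rectangle is axis-aligned; the map (x,y)→(u,v) scales areas by 2.
u-values: -4, -15, -6, -10, -2; range = -2 − (-15) = 13.
v-values: 8, -3, 12, -10, 18; range = 18 − (-10) = 28.
Area = (13 × 28) / 2 = 182.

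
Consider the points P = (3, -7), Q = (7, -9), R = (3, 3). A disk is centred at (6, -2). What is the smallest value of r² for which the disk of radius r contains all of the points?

The required radius is the distance from (6, -2) to the farthest point.
Squared distances: 34, 50, 34.
Maximum is 50, attained at Q.

50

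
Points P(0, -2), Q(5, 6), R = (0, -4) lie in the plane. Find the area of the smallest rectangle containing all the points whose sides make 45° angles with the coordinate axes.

In coordinates u = x + y, v = x − y the rectangle is axis-aligned; the map (x,y)→(u,v) scales areas by 2.
u-values: -2, 11, -4; range = 11 − (-4) = 15.
v-values: 2, -1, 4; range = 4 − (-1) = 5.
Area = (15 × 5) / 2 = 37.5.

37.5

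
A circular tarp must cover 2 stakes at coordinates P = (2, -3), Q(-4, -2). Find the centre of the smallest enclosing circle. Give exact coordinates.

(-1, -2.5)

The smallest circle enclosing two points has them as diameter endpoints.
Centre = midpoint = (-1, -2.5); r² = |PQ|²/4 = 37/4 = 9.25.
Centre = (-1, -2.5).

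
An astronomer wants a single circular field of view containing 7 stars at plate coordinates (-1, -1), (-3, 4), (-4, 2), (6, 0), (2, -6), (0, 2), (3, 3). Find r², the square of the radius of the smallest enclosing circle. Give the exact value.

By Welzl's lemma the MEC is supported by two points (diametrically opposite) or three points (on a circumcircle).
The minimum enclosing circle is determined by three boundary points: (-3, 4), (6, 0), (2, -6).
Their circumcentre is (5/14, -4/7) with r² = 6305/196.
The farthest remaining point (-4, 2) is at distance² 5017/196 ≤ 6305/196.

6305/196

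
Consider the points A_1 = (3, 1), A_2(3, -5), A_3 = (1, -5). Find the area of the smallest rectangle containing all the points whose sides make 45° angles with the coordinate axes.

In coordinates u = x + y, v = x − y the rectangle is axis-aligned; the map (x,y)→(u,v) scales areas by 2.
u-values: 4, -2, -4; range = 4 − (-4) = 8.
v-values: 2, 8, 6; range = 8 − 2 = 6.
Area = (8 × 6) / 2 = 24.

24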